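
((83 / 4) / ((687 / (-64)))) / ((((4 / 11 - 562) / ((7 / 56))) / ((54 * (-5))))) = -82170 / 707381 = -0.12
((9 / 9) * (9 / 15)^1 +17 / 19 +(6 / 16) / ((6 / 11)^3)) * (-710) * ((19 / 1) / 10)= -14784827 / 2880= -5133.62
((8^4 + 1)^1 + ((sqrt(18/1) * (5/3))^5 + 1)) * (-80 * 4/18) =-2000000 * sqrt(2)/9-218560/3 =-387123.01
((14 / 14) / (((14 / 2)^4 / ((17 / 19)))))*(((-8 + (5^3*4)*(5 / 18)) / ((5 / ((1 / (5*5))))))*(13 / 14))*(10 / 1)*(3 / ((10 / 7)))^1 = 0.01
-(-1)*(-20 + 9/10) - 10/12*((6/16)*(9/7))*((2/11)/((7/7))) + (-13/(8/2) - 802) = -2539223/3080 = -824.42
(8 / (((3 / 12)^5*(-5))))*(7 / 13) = -57344 / 65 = -882.22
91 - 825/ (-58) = 6103/ 58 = 105.22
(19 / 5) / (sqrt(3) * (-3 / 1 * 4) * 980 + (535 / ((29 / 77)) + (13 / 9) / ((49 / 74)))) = -7309103186448 * sqrt(3) / 67528198610267351 - 4421195244963 / 337640993051336755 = -0.00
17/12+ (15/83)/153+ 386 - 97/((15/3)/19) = 1593119/84660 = 18.82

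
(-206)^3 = -8741816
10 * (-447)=-4470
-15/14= -1.07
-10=-10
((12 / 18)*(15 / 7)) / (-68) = -5 / 238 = -0.02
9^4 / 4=6561 / 4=1640.25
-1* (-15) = 15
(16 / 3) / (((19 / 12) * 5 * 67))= 64 / 6365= 0.01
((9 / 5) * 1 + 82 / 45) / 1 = 163 / 45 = 3.62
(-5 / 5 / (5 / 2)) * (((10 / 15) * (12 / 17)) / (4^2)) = -1 / 85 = -0.01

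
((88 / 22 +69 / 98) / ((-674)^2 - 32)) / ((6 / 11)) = 5071 / 267095472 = 0.00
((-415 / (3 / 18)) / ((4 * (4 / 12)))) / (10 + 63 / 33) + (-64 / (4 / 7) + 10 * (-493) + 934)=-1117381 / 262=-4264.81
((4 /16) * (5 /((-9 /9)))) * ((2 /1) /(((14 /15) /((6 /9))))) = -25 /14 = -1.79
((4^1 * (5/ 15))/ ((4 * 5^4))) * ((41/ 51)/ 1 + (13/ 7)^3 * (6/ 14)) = 434582/ 229595625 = 0.00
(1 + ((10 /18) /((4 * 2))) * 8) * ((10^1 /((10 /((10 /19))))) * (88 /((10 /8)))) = 9856 /171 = 57.64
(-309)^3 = -29503629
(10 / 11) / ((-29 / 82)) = -820 / 319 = -2.57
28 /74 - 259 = -9569 /37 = -258.62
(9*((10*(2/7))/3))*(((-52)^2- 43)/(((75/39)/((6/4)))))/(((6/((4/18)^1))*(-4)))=-164.73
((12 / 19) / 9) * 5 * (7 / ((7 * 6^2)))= 5 / 513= 0.01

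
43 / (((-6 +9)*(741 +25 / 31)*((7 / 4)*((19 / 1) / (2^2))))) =5332 / 2293851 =0.00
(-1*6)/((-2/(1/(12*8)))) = 0.03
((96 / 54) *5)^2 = 6400 / 81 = 79.01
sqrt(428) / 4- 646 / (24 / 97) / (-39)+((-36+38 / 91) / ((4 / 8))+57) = sqrt(107) / 2+13301 / 252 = 57.95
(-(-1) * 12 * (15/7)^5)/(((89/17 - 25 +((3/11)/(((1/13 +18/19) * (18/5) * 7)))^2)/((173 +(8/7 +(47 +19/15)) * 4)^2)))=-290744539376294351106000/77152857905873617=-3768422.16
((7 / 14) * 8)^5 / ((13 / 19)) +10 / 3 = 58498 / 39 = 1499.95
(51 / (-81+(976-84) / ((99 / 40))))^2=25492401 / 765130921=0.03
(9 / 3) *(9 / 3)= 9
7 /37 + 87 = 3226 /37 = 87.19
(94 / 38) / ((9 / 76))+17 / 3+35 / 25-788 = -34202 / 45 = -760.04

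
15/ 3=5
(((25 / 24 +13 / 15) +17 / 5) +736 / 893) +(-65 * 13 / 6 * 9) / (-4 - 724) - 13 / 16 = 5296667 / 750120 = 7.06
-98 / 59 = -1.66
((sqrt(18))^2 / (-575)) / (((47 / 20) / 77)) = -5544 / 5405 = -1.03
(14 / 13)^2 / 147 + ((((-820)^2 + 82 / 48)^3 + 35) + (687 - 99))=710242823562998024212769 / 2336256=304008988553907630.08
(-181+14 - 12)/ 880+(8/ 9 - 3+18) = 15.69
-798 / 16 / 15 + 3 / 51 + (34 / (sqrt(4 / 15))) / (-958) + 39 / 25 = -5801 / 3400 - 17 *sqrt(15) / 958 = -1.77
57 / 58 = 0.98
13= 13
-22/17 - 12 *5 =-1042/17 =-61.29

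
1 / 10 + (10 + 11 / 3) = 413 / 30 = 13.77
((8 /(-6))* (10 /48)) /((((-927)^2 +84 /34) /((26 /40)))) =-221 /1051821720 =-0.00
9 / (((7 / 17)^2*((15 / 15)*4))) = 2601 / 196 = 13.27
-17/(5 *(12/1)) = -17/60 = -0.28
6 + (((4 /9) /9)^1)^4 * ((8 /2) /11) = 2841084610 /473513931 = 6.00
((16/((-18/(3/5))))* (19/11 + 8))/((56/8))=-856/1155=-0.74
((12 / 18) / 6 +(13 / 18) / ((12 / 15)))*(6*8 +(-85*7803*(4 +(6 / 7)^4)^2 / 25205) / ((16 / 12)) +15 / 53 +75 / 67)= -362.31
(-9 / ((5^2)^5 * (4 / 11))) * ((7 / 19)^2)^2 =-237699 / 5090664062500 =-0.00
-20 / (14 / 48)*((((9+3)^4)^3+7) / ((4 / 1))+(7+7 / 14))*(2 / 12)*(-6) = 1069932053795160 / 7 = 152847436256451.43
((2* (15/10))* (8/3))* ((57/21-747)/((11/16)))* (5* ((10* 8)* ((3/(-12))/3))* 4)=266752000/231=1154770.56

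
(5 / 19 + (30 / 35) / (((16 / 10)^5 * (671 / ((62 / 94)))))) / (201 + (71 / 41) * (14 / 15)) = 11125410980325 / 8563304143077376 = 0.00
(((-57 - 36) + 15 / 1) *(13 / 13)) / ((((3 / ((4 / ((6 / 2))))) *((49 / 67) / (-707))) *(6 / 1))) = 351884 / 63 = 5585.46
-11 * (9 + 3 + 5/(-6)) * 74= -27269/3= -9089.67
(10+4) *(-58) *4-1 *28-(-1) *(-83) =-3359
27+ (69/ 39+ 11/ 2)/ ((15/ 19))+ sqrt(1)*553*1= 76597/ 130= 589.21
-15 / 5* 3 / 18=-1 / 2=-0.50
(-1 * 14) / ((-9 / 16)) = 224 / 9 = 24.89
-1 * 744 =-744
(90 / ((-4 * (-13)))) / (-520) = -9 / 2704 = -0.00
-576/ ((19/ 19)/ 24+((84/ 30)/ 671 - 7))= 46379520/ 559949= 82.83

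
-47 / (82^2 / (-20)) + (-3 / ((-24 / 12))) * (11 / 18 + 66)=2018339 / 20172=100.06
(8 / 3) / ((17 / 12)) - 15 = -13.12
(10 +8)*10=180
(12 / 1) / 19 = 12 / 19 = 0.63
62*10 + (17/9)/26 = 145097/234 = 620.07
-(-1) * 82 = 82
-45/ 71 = -0.63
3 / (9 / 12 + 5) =12 / 23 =0.52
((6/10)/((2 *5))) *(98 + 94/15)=782/125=6.26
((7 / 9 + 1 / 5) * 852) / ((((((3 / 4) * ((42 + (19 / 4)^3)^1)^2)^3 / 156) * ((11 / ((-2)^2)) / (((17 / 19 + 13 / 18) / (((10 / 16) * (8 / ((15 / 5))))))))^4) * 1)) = 388742479850417960870003867648 / 897620576227854831004767552177122728125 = 0.00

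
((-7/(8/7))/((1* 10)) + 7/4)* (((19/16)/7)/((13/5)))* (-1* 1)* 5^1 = -95/256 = -0.37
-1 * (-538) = 538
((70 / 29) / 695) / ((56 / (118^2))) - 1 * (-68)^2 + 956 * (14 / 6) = -28932137 / 12093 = -2392.47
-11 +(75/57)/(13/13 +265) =-55569/5054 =-11.00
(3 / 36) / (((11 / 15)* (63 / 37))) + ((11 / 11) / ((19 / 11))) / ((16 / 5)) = 52175 / 210672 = 0.25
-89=-89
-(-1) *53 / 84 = 53 / 84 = 0.63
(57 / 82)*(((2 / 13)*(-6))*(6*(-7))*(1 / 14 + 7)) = 101574 / 533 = 190.57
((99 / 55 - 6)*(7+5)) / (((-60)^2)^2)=-7 / 1800000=-0.00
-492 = -492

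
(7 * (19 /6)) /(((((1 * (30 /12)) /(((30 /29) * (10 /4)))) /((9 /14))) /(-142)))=-60705 /29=-2093.28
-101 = -101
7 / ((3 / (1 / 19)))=7 / 57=0.12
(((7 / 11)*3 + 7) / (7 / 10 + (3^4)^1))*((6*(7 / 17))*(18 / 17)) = 740880 / 2597243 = 0.29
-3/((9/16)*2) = -8/3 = -2.67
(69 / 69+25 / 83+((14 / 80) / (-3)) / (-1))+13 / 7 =224267 / 69720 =3.22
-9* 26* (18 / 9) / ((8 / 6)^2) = -1053 / 4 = -263.25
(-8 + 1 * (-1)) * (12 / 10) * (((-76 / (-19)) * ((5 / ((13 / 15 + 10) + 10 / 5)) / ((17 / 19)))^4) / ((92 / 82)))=-3651716595937500 / 2665340862624983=-1.37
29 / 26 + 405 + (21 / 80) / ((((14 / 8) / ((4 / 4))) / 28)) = 53341 / 130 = 410.32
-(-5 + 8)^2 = -9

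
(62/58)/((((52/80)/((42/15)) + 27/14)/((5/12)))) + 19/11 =20353/10527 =1.93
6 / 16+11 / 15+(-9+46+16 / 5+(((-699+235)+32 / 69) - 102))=-1446869 / 2760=-524.23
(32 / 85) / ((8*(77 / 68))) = 0.04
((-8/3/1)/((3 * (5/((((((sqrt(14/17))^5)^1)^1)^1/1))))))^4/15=1184787066781696/124002524820430209375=0.00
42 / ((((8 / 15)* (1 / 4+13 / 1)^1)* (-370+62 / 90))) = -14175 / 880807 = -0.02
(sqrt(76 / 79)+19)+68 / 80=2 * sqrt(1501) / 79+397 / 20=20.83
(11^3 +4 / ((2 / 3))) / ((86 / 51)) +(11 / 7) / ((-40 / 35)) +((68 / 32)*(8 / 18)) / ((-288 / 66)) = 791.28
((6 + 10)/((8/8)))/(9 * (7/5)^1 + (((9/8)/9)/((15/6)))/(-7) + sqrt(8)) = 3949120/2951369-627200 * sqrt(2)/2951369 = 1.04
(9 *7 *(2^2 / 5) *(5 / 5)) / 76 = 63 / 95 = 0.66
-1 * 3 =-3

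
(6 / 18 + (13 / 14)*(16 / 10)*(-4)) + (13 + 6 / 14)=821 / 105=7.82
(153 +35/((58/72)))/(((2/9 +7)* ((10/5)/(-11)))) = -564003/3770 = -149.60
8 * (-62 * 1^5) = -496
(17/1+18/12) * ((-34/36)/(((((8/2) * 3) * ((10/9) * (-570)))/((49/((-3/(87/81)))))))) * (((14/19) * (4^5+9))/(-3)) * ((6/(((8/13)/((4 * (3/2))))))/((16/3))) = 84020727427/748569600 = 112.24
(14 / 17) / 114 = 0.01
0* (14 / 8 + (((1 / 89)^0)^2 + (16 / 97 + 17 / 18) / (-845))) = 0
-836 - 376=-1212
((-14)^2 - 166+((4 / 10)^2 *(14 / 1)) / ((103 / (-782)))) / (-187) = -33458 / 481525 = -0.07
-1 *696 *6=-4176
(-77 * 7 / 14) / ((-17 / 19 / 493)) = 42427 / 2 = 21213.50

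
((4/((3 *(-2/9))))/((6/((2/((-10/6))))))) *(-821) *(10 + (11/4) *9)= -342357/10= -34235.70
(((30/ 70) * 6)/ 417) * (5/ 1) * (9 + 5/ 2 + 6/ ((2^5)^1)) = 0.36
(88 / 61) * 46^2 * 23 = 4282784 / 61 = 70209.57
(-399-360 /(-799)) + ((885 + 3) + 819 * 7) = 4971738 /799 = 6222.45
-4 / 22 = -2 / 11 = -0.18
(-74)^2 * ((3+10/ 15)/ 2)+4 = 10043.33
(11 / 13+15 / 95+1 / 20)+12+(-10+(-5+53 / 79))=-497607 / 390260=-1.28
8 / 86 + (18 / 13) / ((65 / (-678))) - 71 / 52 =-2284013 / 145340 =-15.71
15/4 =3.75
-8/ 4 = -2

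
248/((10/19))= 2356/5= 471.20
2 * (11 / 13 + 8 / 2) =126 / 13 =9.69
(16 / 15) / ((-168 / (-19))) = 38 / 315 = 0.12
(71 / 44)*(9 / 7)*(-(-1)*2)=639 / 154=4.15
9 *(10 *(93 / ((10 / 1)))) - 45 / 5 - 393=435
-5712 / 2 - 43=-2899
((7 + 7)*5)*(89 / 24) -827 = -6809 / 12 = -567.42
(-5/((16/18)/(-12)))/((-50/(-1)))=27/20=1.35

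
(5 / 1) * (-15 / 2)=-75 / 2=-37.50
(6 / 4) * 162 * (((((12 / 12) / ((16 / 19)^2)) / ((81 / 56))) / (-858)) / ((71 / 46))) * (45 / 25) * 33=-1569267 / 147680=-10.63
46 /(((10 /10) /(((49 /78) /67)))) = 1127 /2613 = 0.43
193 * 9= 1737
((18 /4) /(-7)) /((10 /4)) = -9 /35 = -0.26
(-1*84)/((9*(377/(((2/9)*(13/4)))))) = -0.02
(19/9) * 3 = 19/3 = 6.33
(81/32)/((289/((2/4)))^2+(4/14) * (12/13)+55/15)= 0.00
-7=-7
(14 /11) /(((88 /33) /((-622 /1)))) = -6531 /22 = -296.86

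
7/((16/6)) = 21/8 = 2.62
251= 251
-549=-549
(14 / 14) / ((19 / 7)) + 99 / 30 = 3.67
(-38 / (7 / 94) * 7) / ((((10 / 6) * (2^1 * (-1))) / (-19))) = -101802 / 5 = -20360.40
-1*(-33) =33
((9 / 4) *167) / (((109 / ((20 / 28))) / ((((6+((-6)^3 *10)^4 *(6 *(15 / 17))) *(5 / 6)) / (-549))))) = -430724383245.88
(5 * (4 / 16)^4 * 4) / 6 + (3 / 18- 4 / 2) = -233 / 128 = -1.82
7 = 7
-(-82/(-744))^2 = -1681/138384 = -0.01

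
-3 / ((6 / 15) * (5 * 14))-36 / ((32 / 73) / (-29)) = 133365 / 56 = 2381.52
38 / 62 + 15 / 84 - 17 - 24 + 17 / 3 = -89947 / 2604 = -34.54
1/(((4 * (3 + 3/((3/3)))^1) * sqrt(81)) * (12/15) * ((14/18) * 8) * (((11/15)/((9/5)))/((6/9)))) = 15/9856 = 0.00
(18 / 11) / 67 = 0.02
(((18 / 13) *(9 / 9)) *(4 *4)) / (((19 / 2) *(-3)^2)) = 64 / 247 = 0.26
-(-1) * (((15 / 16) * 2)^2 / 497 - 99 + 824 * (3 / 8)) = 6679905 / 31808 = 210.01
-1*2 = -2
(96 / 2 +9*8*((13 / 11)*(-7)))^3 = -218602381824 / 1331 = -164239204.98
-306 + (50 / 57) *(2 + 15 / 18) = -51901 / 171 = -303.51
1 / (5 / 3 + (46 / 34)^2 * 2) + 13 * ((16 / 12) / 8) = 65249 / 27714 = 2.35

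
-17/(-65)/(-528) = -17/34320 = -0.00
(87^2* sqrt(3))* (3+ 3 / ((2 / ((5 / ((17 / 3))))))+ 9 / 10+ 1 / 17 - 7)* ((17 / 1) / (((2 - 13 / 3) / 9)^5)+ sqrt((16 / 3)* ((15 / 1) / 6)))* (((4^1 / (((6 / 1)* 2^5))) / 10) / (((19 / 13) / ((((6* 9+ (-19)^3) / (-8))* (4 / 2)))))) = -3258679047* sqrt(10) / 51680+ 46758482588251629* sqrt(3) / 102186560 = 792351673.38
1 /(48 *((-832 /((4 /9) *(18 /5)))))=-1 /24960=-0.00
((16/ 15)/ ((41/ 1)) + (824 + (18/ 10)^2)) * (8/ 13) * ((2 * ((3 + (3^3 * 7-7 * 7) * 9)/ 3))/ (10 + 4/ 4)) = 17135326448/ 439725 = 38968.28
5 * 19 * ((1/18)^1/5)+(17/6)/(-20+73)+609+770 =658312/477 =1380.11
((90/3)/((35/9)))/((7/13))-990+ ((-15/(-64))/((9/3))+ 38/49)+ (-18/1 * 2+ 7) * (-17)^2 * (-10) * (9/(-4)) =-594420395/3136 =-189547.32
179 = 179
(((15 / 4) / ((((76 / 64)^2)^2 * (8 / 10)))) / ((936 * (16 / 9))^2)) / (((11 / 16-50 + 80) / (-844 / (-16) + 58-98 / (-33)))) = 375275 / 118952968849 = 0.00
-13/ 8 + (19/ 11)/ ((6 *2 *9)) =-3823/ 2376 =-1.61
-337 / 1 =-337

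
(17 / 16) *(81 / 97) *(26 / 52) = 1377 / 3104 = 0.44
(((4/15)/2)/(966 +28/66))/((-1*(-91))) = 11/7255430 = 0.00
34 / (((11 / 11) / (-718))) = -24412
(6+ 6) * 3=36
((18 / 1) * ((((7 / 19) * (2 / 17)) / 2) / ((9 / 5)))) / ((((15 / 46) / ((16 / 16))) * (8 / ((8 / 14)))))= 46 / 969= 0.05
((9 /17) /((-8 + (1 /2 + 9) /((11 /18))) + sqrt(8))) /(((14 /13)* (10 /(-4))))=-106821 /3522995 + 28314* sqrt(2) /3522995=-0.02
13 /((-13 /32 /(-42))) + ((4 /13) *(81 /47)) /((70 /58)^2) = 1006222884 /748475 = 1344.36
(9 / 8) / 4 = 9 / 32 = 0.28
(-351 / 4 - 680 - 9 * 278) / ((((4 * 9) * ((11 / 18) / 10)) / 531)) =-3156795 / 4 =-789198.75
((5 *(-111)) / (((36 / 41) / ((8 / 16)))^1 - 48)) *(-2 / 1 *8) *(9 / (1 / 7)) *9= -8601390 / 79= -108878.35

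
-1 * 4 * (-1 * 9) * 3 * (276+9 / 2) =30294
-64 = -64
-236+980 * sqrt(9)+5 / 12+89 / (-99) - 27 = 2676.52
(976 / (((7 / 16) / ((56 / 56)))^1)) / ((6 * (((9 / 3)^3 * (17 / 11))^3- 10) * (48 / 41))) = 26630648 / 6091423947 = 0.00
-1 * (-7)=7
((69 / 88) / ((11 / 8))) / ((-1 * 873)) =-23 / 35211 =-0.00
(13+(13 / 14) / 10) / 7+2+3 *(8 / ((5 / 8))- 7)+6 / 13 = 55373 / 2548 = 21.73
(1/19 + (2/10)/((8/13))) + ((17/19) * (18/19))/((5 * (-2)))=4229/14440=0.29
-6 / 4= -3 / 2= -1.50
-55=-55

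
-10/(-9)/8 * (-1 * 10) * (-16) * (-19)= -3800/9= -422.22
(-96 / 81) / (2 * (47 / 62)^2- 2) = 61504 / 44145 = 1.39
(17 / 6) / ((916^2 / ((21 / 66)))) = 0.00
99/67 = 1.48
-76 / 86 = -38 / 43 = -0.88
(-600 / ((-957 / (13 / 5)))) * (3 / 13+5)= 2720 / 319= 8.53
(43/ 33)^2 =1849/ 1089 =1.70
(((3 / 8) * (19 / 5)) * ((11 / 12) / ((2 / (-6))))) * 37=-23199 / 160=-144.99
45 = 45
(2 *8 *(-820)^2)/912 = 672400/57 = 11796.49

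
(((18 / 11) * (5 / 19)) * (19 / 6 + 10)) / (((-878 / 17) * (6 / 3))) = -20145 / 367004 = -0.05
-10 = -10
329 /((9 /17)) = 5593 /9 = 621.44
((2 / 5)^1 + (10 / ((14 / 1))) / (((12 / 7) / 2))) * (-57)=-703 / 10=-70.30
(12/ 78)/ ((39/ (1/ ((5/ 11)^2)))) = 242/ 12675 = 0.02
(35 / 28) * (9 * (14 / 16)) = 315 / 32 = 9.84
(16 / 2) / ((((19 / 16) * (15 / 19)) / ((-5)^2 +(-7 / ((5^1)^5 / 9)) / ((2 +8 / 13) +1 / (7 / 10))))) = 229954136 / 1078125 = 213.29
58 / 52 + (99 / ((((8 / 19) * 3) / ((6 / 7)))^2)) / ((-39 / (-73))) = 881017 / 10192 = 86.44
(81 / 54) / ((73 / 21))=63 / 146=0.43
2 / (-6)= -1 / 3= -0.33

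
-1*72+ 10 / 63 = -4526 / 63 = -71.84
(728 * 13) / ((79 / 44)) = 416416 / 79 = 5271.09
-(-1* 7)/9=7/9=0.78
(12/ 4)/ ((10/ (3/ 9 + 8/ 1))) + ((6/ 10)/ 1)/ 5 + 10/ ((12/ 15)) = 378/ 25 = 15.12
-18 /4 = -9 /2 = -4.50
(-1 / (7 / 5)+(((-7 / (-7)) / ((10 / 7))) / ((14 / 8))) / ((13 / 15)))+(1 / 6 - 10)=-10.09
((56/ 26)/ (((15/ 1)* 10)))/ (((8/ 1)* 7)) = 1/ 3900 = 0.00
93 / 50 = 1.86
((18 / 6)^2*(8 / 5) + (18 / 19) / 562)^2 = 147804109209 / 712623025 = 207.41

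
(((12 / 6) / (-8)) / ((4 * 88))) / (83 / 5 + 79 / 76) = -95 / 2359456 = -0.00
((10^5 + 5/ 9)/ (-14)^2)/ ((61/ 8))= 1800010/ 26901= 66.91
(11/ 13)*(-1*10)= -110/ 13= -8.46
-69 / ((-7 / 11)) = 759 / 7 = 108.43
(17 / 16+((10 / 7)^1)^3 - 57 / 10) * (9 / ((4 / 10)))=-425277 / 10976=-38.75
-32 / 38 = -16 / 19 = -0.84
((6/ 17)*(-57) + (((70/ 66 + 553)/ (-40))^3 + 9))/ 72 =-1630405336987/ 43986888000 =-37.07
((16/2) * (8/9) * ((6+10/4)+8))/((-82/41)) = -176/3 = -58.67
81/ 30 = 27/ 10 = 2.70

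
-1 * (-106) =106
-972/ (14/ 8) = -3888/ 7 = -555.43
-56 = -56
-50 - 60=-110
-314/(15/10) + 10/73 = -45814/219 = -209.20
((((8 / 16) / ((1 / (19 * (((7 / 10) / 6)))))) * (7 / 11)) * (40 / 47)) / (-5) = -931 / 7755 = -0.12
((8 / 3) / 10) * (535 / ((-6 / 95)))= -20330 / 9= -2258.89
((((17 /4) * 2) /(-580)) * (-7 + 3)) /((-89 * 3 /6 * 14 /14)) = -17 /12905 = -0.00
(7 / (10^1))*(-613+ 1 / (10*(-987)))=-6050311 / 14100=-429.10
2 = 2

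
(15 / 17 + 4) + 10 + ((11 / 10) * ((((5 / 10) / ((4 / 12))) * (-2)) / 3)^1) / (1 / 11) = 473 / 170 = 2.78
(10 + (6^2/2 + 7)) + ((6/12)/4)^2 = 2241/64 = 35.02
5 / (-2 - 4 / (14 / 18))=-7 / 10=-0.70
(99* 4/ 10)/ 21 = 66/ 35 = 1.89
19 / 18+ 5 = 109 / 18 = 6.06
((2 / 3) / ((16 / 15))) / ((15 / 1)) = 1 / 24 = 0.04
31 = 31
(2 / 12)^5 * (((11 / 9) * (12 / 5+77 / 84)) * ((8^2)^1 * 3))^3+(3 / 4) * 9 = 5371005432853 / 88573500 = 60638.97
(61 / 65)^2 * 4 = 14884 / 4225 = 3.52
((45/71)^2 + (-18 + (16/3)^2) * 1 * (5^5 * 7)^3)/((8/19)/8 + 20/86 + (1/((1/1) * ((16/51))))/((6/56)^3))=810477174523928759215/19214079001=42181421991.75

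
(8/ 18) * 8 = 32/ 9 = 3.56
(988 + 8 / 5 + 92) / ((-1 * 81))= -5408 / 405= -13.35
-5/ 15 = -0.33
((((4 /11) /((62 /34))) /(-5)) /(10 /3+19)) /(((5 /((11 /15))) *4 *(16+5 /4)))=-68 /17914125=-0.00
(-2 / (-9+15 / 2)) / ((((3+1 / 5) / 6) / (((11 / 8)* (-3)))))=-165 / 16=-10.31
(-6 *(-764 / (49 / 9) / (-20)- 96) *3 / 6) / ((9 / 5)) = 148.31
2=2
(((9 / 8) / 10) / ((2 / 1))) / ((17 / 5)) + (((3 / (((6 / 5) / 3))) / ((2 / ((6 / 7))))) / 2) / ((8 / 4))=0.82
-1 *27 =-27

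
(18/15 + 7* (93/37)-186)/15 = -10311/925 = -11.15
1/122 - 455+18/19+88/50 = -26209883/57950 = -452.28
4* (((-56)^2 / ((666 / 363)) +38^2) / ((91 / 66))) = 2369312 / 259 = 9147.92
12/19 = 0.63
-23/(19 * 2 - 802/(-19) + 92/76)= -0.28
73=73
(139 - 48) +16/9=835/9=92.78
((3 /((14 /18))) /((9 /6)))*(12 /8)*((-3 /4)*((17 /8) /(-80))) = 1377 /17920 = 0.08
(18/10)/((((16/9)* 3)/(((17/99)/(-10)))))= -51/8800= -0.01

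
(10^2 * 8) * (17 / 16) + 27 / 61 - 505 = 345.44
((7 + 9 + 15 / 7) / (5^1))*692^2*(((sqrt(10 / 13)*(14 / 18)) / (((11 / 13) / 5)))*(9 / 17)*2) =121631456*sqrt(130) / 187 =7416106.79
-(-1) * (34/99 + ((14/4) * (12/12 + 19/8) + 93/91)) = 1899517/144144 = 13.18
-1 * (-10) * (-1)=-10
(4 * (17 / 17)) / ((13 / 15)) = 60 / 13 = 4.62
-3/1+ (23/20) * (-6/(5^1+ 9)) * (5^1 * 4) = -90/7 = -12.86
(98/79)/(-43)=-98/3397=-0.03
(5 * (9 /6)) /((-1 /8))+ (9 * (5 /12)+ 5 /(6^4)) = -56.25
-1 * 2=-2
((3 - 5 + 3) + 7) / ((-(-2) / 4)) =16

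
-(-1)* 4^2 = 16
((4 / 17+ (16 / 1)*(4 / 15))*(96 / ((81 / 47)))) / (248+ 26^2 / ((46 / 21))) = 19855808 / 44070885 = 0.45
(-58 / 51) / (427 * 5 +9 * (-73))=-29 / 37689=-0.00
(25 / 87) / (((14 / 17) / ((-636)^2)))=28651800 / 203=141141.87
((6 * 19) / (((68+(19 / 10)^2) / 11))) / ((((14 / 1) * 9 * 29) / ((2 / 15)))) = 760 / 1189377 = 0.00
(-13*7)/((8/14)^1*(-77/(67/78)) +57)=-6097/387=-15.75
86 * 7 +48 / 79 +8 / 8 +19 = 49186 / 79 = 622.61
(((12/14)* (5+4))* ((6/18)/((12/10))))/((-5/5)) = -15/7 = -2.14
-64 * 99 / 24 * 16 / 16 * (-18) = 4752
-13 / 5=-2.60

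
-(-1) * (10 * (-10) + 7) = -93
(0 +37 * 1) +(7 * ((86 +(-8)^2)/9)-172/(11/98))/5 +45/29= -1170352/4785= -244.59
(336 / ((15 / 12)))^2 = 1806336 / 25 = 72253.44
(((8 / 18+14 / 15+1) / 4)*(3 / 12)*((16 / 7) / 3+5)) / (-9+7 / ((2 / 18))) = 0.02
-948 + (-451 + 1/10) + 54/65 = -181749/130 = -1398.07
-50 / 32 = -25 / 16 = -1.56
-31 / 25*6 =-7.44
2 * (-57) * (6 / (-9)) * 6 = 456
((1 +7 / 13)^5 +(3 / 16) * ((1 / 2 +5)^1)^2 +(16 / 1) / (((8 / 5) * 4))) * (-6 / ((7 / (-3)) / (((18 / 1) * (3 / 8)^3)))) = 872582904693 / 21291425792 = 40.98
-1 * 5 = -5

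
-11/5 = -2.20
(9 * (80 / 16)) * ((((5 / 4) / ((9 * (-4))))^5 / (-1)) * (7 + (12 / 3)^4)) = 4109375 / 6879707136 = 0.00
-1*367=-367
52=52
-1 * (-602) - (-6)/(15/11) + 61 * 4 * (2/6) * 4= 13976/15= 931.73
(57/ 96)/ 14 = 19/ 448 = 0.04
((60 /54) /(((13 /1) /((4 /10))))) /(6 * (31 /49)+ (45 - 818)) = -196 /4409847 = -0.00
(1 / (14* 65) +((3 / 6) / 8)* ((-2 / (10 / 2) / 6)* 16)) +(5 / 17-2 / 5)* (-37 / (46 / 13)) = 555914 / 533715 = 1.04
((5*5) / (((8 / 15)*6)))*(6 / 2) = 375 / 16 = 23.44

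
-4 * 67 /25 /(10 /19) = -2546 /125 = -20.37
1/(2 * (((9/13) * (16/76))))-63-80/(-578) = -59.43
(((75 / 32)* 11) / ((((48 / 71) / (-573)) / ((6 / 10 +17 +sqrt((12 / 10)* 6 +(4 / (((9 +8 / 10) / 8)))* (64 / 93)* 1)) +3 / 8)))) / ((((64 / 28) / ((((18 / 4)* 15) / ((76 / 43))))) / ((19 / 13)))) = -11231716.01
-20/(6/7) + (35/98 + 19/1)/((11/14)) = 43/33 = 1.30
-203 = -203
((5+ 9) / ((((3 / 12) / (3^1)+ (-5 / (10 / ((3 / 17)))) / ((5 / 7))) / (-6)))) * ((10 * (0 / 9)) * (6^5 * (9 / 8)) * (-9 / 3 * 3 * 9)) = 0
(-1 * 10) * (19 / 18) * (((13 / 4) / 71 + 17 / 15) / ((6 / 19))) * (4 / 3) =-1813303 / 34506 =-52.55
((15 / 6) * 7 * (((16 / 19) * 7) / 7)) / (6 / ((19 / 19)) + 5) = 280 / 209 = 1.34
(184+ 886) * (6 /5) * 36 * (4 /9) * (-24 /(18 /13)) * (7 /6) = -1246336 /3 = -415445.33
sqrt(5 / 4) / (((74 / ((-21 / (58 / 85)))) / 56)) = -12495 * sqrt(5) / 1073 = -26.04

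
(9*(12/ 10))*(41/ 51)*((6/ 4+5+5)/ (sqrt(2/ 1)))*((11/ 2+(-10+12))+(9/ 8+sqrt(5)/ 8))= 628.68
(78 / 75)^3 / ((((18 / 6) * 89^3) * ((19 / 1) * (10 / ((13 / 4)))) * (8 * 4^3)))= 28561 / 1607329320000000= 0.00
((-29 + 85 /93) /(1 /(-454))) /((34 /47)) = 27867428 /1581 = 17626.46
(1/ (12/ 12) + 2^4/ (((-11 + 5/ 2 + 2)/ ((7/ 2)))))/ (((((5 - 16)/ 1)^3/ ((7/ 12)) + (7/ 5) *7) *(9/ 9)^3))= 3465/ 1033721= 0.00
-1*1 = -1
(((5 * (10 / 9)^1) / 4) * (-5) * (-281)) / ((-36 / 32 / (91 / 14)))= -913250 / 81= -11274.69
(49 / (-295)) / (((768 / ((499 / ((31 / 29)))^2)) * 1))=-10261082209 / 217724160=-47.13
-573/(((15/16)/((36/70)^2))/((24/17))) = -228.22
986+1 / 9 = 8875 / 9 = 986.11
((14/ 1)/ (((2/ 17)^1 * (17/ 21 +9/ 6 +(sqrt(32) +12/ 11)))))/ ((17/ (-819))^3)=2791051858621026/ 1260666263 - 3283172396391888 * sqrt(2)/ 1260666263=-1469108.14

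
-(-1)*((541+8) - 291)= 258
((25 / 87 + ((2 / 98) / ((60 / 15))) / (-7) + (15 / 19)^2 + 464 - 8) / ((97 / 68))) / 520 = 334703344289 / 543369994440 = 0.62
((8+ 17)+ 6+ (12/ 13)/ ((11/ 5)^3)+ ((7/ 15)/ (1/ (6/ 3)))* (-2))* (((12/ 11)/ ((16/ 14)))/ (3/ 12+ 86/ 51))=5414912454/ 375907675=14.40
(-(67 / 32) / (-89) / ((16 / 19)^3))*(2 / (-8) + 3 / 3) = 1378659 / 46661632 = 0.03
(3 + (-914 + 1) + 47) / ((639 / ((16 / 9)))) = -13808 / 5751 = -2.40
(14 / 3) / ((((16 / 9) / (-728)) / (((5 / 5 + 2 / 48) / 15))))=-3185 / 24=-132.71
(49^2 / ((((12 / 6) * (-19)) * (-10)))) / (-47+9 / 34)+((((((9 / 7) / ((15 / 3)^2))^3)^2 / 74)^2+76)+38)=2218650965238666513944890298766623803 / 19484958351717685937881469726562500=113.86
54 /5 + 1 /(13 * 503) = 353111 /32695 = 10.80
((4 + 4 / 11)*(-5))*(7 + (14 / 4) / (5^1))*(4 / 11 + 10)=-19152 / 11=-1741.09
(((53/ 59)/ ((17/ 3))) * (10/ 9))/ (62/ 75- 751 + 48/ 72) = -13250/ 56381639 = -0.00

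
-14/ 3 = -4.67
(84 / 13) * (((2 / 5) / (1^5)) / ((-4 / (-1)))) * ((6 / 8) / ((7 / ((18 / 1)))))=81 / 65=1.25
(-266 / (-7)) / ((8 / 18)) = 171 / 2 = 85.50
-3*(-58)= 174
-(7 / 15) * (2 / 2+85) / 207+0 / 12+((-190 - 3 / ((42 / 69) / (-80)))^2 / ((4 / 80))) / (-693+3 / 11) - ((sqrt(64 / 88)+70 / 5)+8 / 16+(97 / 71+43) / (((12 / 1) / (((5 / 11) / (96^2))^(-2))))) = -4170146873546586257 / 2743782930 - 2 * sqrt(22) / 11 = -1519853057.72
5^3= 125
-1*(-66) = 66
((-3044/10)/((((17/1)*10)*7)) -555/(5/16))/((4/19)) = -100402859/11900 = -8437.22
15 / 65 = 3 / 13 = 0.23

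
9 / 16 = 0.56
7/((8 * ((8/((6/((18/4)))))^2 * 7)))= 1/288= 0.00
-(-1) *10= 10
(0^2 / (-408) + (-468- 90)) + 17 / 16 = -8911 / 16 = -556.94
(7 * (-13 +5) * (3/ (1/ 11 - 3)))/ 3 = 77/ 4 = 19.25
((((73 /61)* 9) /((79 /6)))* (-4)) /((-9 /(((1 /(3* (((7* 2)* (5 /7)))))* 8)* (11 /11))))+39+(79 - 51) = 1616701 /24095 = 67.10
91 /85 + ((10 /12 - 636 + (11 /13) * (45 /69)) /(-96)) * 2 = 104608607 /7319520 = 14.29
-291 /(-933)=97 /311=0.31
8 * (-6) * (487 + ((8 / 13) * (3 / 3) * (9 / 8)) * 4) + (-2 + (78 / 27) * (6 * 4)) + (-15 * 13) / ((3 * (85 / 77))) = -15580813 / 663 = -23500.47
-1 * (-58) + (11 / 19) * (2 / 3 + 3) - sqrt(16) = 56.12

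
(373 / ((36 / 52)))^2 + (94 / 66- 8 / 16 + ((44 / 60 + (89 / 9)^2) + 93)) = 2588122819 / 8910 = 290473.94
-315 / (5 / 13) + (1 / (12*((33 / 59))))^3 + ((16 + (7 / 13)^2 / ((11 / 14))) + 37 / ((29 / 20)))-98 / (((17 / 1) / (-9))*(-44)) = -4026803132183233 / 5173913714112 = -778.29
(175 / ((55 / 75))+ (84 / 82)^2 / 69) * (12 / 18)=67664562 / 425293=159.10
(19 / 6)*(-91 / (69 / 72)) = -6916 / 23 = -300.70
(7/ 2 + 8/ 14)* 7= 57/ 2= 28.50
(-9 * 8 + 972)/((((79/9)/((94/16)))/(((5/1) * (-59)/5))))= -5615325/158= -35540.03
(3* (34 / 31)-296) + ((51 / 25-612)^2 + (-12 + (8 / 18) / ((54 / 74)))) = 1750231819783 / 4708125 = 371747.10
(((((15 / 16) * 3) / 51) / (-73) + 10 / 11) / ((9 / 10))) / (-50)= -39679 / 1965744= -0.02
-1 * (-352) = 352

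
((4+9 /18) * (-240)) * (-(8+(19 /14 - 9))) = 2700 /7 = 385.71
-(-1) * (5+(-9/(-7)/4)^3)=110489/21952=5.03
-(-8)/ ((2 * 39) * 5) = 4/ 195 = 0.02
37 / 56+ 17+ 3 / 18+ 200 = 36595 / 168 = 217.83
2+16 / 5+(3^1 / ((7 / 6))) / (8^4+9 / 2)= 1492762 / 287035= 5.20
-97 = -97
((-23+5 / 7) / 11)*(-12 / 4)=468 / 77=6.08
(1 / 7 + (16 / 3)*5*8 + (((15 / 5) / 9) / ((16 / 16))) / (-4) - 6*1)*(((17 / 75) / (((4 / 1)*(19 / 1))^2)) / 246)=98719 / 2983881600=0.00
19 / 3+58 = 193 / 3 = 64.33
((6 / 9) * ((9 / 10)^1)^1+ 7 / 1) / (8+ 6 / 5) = 19 / 23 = 0.83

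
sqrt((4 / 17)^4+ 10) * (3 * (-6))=-18 * sqrt(835466) / 289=-56.93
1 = 1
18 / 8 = 9 / 4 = 2.25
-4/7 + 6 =38/7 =5.43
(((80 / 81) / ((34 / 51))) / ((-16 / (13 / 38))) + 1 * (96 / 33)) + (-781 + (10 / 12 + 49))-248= -22036801 / 22572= -976.29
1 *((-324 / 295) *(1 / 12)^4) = -1 / 18880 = -0.00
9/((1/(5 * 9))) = 405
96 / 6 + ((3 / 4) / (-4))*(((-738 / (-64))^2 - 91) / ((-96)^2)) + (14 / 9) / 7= 2449344605 / 150994944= 16.22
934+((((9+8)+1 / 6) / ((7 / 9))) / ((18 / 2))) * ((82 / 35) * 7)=102293 / 105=974.22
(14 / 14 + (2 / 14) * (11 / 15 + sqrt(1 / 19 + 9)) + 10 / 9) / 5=2 * sqrt(817) / 665 + 698 / 1575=0.53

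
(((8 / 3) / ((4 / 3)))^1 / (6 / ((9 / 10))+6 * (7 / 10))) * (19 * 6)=20.98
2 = 2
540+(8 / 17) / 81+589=1554641 / 1377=1129.01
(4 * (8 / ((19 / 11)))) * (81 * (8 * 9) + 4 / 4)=108064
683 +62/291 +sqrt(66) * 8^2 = 64 * sqrt(66) +198815/291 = 1203.15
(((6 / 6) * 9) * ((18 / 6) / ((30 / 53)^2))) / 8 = 8427 / 800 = 10.53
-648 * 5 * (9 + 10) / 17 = -61560 / 17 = -3621.18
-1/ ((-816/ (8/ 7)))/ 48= 1/ 34272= 0.00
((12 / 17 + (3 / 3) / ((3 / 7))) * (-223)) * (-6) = 69130 / 17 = 4066.47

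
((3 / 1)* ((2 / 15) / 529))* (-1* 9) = -18 / 2645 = -0.01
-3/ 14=-0.21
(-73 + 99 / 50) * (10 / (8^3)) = -3551 / 2560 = -1.39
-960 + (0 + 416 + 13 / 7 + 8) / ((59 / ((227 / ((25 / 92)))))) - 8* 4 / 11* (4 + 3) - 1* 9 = 572440269 / 113575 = 5040.20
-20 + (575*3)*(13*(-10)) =-224270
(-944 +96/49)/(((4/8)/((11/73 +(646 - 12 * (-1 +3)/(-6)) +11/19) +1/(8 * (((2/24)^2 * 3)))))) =-84092810880/67963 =-1237332.24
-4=-4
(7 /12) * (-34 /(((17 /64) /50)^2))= -35840000 /51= -702745.10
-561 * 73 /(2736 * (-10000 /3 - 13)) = 13651 /3051856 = 0.00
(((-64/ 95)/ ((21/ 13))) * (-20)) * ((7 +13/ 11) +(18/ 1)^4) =1281086976/ 1463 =875657.54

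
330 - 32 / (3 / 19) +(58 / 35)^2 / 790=184845296 / 1451625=127.34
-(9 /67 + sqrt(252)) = -6 * sqrt(7) - 9 /67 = -16.01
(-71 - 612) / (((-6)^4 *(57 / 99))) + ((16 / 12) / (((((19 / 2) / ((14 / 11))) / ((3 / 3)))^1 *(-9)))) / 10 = -138037 / 150480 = -0.92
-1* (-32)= 32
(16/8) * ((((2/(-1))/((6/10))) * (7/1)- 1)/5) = -146/15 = -9.73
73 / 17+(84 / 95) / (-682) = 2364121 / 550715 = 4.29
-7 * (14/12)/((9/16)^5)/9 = -25690112/1594323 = -16.11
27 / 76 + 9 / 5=819 / 380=2.16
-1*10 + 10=0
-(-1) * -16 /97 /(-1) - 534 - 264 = -77390 /97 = -797.84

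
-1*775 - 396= -1171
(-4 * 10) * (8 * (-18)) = 5760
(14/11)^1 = 14/11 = 1.27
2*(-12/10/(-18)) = 2/15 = 0.13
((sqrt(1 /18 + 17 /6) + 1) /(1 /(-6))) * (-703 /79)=4218 /79 + 1406 * sqrt(26) /79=144.14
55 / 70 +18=263 / 14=18.79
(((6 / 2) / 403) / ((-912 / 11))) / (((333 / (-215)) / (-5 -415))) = -82775 / 3399708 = -0.02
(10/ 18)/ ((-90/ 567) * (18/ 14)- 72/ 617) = -151165/ 87282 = -1.73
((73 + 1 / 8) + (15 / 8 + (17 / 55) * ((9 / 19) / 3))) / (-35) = -78426 / 36575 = -2.14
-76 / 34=-38 / 17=-2.24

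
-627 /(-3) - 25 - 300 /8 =293 /2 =146.50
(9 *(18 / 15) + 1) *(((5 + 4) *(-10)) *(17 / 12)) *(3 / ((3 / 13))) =-39117 / 2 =-19558.50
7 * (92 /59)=644 /59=10.92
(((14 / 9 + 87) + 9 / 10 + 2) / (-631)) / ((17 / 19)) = -156389 / 965430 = -0.16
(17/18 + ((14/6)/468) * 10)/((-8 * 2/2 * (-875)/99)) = 3839/273000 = 0.01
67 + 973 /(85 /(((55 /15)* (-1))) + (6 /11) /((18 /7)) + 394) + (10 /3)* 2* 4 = 3536891 /36732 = 96.29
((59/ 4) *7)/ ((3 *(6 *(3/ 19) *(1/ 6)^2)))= 7847/ 6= 1307.83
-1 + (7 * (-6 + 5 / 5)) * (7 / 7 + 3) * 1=-141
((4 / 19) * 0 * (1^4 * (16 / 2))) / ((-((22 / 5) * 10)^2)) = 0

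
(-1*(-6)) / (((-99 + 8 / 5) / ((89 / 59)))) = -2670 / 28733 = -0.09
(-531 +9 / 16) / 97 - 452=-709991 / 1552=-457.47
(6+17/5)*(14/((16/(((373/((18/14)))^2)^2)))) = 15290559788006489/262440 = 58263068846.24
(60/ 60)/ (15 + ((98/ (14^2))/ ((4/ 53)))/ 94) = 752/ 11333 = 0.07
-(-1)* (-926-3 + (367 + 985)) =423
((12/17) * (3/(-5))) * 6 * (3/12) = -54/85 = -0.64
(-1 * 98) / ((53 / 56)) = -5488 / 53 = -103.55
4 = 4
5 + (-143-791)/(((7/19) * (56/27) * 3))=-78877/196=-402.43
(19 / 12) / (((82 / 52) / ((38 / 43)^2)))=178334 / 227427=0.78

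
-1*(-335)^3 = 37595375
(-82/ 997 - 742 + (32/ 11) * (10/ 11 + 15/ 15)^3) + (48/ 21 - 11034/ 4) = -710772172727/ 204359078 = -3478.06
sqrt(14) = 3.74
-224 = -224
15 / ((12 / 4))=5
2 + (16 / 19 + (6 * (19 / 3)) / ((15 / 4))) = 3698 / 285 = 12.98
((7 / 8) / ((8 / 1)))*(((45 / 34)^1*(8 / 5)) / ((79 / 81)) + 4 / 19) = 53179 / 204136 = 0.26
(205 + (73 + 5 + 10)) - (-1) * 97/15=4492/15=299.47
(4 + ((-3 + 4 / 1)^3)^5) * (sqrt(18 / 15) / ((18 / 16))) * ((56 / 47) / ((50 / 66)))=4928 * sqrt(30) / 3525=7.66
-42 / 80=-21 / 40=-0.52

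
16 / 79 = 0.20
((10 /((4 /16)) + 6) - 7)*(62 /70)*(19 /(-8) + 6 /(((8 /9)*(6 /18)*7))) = 35061 /1960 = 17.89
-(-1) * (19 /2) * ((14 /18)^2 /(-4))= -931 /648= -1.44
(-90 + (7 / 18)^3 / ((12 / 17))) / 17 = -6292729 / 1189728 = -5.29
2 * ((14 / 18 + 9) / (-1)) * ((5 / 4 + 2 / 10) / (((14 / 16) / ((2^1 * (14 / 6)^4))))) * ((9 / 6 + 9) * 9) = -24509408 / 135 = -181551.17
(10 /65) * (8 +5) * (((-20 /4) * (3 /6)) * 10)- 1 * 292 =-342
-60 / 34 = -30 / 17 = -1.76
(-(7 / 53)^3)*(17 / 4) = -0.01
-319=-319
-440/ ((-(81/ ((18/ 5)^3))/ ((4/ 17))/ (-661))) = -16752384/ 425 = -39417.37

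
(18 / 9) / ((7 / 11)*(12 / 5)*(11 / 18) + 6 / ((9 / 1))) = 5 / 4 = 1.25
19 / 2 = 9.50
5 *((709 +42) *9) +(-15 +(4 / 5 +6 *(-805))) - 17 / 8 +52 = 29000.68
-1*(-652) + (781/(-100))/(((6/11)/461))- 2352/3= -4039651/600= -6732.75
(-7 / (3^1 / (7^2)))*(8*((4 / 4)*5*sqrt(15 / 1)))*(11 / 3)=-150920*sqrt(15) / 9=-64945.63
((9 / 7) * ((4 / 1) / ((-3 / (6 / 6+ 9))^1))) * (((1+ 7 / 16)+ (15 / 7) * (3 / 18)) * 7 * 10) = -15075 / 7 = -2153.57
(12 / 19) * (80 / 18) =160 / 57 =2.81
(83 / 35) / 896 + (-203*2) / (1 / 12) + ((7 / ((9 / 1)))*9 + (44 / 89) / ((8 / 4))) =-13577712293 / 2791040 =-4864.75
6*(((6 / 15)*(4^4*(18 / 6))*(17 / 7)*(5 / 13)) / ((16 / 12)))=117504 / 91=1291.25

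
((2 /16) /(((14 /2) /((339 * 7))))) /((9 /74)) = 4181 /12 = 348.42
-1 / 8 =-0.12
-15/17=-0.88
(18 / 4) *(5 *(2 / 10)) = 9 / 2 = 4.50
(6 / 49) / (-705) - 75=-863627 / 11515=-75.00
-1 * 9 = -9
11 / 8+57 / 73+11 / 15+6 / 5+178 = 1595101 / 8760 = 182.09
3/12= 1/4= 0.25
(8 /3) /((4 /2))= 4 /3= 1.33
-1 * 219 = -219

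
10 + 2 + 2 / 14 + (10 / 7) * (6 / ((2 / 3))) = 25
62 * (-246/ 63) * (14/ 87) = -10168/ 261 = -38.96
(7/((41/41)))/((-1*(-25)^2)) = -7/625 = -0.01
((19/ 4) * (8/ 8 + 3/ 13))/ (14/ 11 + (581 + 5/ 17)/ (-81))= -3553/ 3588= -0.99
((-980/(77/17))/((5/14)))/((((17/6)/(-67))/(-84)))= -1203368.73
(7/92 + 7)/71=651/6532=0.10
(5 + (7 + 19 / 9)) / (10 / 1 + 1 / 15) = 635 / 453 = 1.40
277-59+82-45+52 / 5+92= 1787 / 5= 357.40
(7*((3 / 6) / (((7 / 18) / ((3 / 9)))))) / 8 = 3 / 8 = 0.38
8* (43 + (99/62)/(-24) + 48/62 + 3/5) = 109883/310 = 354.46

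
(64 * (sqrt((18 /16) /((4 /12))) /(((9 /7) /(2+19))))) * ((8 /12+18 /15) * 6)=43904 * sqrt(6) /5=21508.48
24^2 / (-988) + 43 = 10477 / 247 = 42.42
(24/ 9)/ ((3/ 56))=448/ 9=49.78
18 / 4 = 9 / 2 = 4.50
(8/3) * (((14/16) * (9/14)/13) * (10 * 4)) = 60/13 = 4.62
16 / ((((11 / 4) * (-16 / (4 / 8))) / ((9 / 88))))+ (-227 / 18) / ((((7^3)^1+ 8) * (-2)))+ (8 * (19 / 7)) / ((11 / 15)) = 79226033 / 2675673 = 29.61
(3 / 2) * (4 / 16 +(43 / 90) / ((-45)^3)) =4100539 / 10935000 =0.37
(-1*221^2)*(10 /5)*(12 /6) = -195364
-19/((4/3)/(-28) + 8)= -399/167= -2.39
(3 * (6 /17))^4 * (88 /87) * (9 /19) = 27713664 /46020071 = 0.60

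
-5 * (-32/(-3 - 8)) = -160/11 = -14.55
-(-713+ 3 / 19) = 13544 / 19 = 712.84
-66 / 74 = -33 / 37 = -0.89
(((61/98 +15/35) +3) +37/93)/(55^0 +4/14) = 40547/11718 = 3.46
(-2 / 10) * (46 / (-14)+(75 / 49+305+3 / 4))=-59583 / 980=-60.80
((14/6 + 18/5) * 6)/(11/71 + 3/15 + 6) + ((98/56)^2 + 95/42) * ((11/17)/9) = 14460211/2416176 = 5.98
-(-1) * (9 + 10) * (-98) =-1862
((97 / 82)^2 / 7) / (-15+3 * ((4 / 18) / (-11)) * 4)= -0.01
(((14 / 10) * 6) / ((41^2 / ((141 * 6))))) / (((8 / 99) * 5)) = 879417 / 84050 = 10.46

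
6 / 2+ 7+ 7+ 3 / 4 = 71 / 4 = 17.75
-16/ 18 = -8/ 9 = -0.89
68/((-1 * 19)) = -68/19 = -3.58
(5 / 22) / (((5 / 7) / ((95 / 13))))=665 / 286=2.33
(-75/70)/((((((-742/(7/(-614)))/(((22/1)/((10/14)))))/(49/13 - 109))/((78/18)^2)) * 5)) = 16302/81355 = 0.20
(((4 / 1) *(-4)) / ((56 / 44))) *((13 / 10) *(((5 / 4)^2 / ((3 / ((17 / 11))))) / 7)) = -1105 / 588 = -1.88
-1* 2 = -2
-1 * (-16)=16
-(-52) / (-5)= -52 / 5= -10.40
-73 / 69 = -1.06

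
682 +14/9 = 6152/9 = 683.56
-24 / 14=-12 / 7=-1.71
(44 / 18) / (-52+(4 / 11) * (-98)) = -121 / 4338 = -0.03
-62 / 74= -31 / 37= -0.84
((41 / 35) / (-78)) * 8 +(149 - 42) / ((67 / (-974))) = -142268558 / 91455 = -1555.61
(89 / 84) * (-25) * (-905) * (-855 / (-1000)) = 4591065 / 224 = 20495.83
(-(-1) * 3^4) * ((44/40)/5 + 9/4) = 20007/100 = 200.07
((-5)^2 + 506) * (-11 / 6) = -1947 / 2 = -973.50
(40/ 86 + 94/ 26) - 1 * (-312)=316.08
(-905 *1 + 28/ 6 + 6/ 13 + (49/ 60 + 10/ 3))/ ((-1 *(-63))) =-99809/ 7020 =-14.22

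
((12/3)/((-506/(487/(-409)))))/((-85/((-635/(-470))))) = -61849/413390615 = -0.00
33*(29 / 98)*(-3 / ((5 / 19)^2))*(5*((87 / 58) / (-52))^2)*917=-1221952149 / 757120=-1613.95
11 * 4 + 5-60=-11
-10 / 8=-1.25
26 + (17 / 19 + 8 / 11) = 5773 / 209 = 27.62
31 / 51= 0.61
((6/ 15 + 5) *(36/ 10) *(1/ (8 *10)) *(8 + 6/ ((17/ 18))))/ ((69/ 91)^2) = 13638807/ 2248250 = 6.07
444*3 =1332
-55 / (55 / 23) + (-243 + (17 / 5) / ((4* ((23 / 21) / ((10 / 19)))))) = -232127 / 874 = -265.59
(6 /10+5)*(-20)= -112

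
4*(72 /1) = 288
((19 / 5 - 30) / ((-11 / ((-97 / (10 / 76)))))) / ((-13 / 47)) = 22694702 / 3575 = 6348.17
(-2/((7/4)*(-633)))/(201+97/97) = 4/447531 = 0.00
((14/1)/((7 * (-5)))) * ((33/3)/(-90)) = 11/225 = 0.05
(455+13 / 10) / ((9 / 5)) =507 / 2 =253.50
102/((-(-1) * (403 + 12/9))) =306/1213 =0.25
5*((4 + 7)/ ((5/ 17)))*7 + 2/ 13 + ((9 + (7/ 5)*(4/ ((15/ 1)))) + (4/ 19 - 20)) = 24059116/ 18525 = 1298.74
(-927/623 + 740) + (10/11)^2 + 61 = 60331916/75383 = 800.34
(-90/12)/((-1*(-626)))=-15/1252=-0.01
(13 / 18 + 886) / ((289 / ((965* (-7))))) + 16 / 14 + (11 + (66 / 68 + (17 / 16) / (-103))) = -621492728047 / 30005136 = -20712.88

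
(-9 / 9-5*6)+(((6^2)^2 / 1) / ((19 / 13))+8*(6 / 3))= 16563 / 19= 871.74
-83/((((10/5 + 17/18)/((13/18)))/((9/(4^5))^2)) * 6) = -29133/111149056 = -0.00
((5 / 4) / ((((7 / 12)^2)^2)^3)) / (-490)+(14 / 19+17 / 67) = -563535188966147 / 863377971736777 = -0.65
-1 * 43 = -43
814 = 814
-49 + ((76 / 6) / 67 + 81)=6470 / 201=32.19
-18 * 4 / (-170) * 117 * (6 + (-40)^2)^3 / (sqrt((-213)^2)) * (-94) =-546677984039616 / 6035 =-90584587247.66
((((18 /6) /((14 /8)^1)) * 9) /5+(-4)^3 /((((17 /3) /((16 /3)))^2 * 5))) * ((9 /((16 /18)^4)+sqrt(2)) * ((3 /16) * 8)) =-3696880743 /20715520- 125214 * sqrt(2) /10115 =-195.97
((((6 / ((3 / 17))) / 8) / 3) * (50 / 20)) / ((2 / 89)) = 7565 / 48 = 157.60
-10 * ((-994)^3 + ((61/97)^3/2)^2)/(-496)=-16361365797639543474915/826308228889568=-19800560.16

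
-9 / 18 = -1 / 2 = -0.50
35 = 35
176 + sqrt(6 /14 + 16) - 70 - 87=sqrt(805) /7 + 19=23.05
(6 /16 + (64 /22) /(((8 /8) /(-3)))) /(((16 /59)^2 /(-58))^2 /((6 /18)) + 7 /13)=-97372144242555 /6277527800104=-15.51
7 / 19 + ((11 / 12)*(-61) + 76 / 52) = -160313 / 2964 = -54.09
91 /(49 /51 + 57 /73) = 338793 /6484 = 52.25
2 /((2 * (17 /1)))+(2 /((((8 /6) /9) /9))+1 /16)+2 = 33625 /272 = 123.62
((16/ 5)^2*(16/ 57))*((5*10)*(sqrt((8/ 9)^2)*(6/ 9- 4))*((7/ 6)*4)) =-9175040/ 4617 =-1987.23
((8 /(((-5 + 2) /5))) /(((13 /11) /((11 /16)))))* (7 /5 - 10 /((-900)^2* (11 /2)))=-6860689 /631800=-10.86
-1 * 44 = -44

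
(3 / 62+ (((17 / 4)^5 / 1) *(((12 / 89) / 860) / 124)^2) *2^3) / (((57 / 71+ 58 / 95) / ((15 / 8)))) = 141115007073121911 / 2198314600888352768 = 0.06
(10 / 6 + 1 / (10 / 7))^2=5041 / 900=5.60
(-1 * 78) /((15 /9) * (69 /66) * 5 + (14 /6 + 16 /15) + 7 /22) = -12870 /2051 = -6.27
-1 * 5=-5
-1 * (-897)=897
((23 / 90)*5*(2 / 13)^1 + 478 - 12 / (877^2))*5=215159985085 / 89988093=2390.98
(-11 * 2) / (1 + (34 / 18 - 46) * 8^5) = 198 / 13008887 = 0.00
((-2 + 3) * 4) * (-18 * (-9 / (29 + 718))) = 72 / 83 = 0.87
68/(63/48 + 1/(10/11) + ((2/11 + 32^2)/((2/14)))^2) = 658240/497537226873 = 0.00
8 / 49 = 0.16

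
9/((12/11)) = 33/4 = 8.25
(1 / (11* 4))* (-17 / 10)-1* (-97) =96.96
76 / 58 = 38 / 29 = 1.31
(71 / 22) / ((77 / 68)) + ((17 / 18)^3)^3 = 579283258341311 / 168010318941696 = 3.45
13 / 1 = 13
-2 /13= -0.15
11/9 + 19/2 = 193/18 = 10.72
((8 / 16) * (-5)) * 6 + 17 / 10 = -13.30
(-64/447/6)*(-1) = 32/1341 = 0.02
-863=-863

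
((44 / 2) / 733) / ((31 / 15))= 330 / 22723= 0.01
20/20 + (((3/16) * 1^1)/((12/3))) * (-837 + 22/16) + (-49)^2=1209769/512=2362.83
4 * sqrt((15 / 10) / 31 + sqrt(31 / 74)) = 2 * sqrt(254634 + 71114 * sqrt(2294)) / 1147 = 3.34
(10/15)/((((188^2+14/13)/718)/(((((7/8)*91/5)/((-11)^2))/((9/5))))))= 2972879/3002281524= 0.00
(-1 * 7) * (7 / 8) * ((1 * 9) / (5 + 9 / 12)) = -441 / 46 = -9.59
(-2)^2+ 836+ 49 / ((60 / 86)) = 27307 / 30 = 910.23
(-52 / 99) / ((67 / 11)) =-52 / 603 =-0.09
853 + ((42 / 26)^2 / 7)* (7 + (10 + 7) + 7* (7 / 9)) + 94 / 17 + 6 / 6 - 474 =1139161 / 2873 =396.51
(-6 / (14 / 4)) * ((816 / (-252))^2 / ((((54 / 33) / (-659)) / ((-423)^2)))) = 444265809504 / 343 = 1295235596.22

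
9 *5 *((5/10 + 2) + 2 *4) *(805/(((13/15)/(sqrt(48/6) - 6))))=-1391939.29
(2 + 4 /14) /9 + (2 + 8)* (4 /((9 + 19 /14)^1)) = 7520 /1827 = 4.12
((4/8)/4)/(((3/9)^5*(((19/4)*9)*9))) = 3/38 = 0.08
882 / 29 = 30.41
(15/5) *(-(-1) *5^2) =75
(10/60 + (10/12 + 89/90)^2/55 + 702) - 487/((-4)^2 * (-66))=2504380793/3564000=702.69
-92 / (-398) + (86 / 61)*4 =71262 / 12139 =5.87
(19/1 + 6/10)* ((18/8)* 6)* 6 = 7938/5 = 1587.60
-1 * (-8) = 8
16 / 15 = 1.07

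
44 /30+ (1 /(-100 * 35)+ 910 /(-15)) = -207201 /3500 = -59.20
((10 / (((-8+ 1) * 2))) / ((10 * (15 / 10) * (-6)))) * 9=1 / 14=0.07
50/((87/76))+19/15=6517/145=44.94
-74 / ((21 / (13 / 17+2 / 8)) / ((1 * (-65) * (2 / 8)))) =55315 / 952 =58.10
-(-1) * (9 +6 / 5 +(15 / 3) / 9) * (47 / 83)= 22748 / 3735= 6.09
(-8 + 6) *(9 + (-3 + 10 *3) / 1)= -72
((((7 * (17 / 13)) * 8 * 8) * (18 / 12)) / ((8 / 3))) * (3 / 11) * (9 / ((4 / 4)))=115668 / 143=808.87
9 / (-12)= -3 / 4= -0.75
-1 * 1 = -1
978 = 978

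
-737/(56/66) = -24321/28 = -868.61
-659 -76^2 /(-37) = -18607 /37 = -502.89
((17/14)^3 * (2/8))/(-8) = -4913/87808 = -0.06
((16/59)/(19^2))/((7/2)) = 32/149093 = 0.00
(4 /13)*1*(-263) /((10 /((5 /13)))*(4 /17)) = -4471 /338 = -13.23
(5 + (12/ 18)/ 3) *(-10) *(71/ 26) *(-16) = 266960/ 117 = 2281.71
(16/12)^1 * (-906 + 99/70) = -42214/35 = -1206.11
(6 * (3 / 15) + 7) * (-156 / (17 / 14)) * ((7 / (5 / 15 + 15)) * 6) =-2885.56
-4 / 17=-0.24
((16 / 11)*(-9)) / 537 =-48 / 1969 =-0.02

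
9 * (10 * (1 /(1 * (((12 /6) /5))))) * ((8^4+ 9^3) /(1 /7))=7599375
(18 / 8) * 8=18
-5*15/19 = -75/19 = -3.95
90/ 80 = 9/ 8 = 1.12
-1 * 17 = -17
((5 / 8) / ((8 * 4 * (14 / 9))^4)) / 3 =10935 / 322256764928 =0.00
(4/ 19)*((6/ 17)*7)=168/ 323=0.52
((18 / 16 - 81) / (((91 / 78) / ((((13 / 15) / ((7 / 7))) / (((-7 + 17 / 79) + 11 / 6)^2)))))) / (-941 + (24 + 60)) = 0.00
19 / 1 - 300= -281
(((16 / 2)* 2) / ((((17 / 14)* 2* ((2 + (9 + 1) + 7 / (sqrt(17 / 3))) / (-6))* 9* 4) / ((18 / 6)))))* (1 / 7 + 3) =-704 / 767 + 1232* sqrt(51) / 39117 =-0.69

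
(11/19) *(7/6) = 77/114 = 0.68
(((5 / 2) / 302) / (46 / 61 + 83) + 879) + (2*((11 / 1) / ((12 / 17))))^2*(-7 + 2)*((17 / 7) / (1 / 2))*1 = -1471743700561 / 64802556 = -22711.20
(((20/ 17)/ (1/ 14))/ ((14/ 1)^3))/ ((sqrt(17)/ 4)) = 20 * sqrt(17)/ 14161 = 0.01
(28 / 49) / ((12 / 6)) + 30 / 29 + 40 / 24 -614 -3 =-373934 / 609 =-614.01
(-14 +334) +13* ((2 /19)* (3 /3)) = 321.37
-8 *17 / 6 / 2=-34 / 3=-11.33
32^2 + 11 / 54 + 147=63245 / 54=1171.20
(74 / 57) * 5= 370 / 57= 6.49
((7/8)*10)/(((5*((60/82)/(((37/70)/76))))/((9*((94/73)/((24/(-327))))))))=-23314773/8876800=-2.63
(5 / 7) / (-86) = -5 / 602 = -0.01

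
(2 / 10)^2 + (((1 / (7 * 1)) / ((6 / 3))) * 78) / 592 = 0.05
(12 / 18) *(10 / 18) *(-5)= -1.85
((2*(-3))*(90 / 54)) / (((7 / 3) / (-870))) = 26100 / 7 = 3728.57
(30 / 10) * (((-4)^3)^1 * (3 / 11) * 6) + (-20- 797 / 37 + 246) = -44657 / 407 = -109.72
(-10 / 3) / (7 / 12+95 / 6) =-40 / 197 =-0.20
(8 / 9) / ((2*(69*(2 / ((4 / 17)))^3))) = 32 / 3050973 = 0.00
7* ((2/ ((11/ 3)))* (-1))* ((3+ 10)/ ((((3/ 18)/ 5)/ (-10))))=163800/ 11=14890.91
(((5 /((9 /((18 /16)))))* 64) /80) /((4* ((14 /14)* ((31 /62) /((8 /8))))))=1 /4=0.25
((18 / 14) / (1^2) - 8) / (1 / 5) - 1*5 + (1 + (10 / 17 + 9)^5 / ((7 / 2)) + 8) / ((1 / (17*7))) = 1611494244869 / 584647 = 2756354.25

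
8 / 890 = 0.01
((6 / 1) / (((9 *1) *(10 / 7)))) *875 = 1225 / 3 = 408.33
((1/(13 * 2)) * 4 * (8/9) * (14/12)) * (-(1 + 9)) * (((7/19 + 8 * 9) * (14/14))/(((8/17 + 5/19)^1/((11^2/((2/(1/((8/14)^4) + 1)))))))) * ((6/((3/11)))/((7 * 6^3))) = -413324580625/287494272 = -1437.68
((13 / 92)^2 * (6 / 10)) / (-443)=-507 / 18747760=-0.00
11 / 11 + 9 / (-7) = -2 / 7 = -0.29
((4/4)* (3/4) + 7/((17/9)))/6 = 101/136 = 0.74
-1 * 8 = -8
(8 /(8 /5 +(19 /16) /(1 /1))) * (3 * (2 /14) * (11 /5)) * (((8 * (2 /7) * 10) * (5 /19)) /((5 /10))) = 6758400 /207613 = 32.55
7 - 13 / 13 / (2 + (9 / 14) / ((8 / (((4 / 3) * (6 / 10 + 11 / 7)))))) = 3584 / 547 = 6.55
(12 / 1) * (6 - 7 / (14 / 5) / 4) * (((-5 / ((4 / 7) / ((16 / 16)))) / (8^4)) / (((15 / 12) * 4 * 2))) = -903 / 65536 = -0.01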